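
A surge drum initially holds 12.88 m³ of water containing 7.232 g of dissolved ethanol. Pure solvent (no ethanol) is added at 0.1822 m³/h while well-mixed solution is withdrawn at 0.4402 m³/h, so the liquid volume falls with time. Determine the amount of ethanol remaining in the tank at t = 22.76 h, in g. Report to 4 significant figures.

Let m(t) be the amount of ethanol. Volume: V(t) = V₀ + (Q_in − Q_out) t = 12.88 − 0.258000 t; V(22.76) = 7.00792 m³.
Solute balance: dm/dt = 0 − Q_out C = −Q_out m/V(t).
Separate: dm/m = −Q_out dt/V(t) ⇒ ln(m/m₀) = −(Q_out/(Q_in−Q_out)) ln(V/V₀).
m = m₀ (V₀/V)^(Q_out/(Q_in−Q_out)) = 7.232 × (12.88/7.00792)^(-1.70620) = 2.56014 g.

2.560 g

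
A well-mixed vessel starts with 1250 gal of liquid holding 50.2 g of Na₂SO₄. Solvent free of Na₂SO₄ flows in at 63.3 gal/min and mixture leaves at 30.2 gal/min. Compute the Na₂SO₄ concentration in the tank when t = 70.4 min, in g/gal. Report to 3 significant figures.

0.00537 g/gal

Total volume: dV/dt = Q_in − Q_out = 33.100 gal/min, so V(t) = 1250 + 33.100 t and V(70.4) = 3580.2 gal.
Solute balance: dm/dt = 0 − Q_out C = −Q_out m/V(t).
dm/m = −Q_out dt/(V₀ + 33.100 t); integrating gives ln(m/m₀) = −(Q_out/(Q_in−Q_out)) ln(V/V₀).
m = m₀ (V₀/V)^(Q_out/(Q_in−Q_out)) = 50.2 × (1250/3580.2)^(0.91239) = 19.219 g.
C = m/V = 19.219/3580.2 = 0.0053682 g/gal.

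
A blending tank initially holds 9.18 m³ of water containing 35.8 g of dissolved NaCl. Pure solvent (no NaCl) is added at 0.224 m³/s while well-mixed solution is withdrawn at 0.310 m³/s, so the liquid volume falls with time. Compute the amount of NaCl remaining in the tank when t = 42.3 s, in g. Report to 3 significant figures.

5.81 g

Let m(t) be the amount of NaCl. Volume: V(t) = V₀ + (Q_in − Q_out) t = 9.18 − 0.086000 t; V(42.3) = 5.5422 m³.
Species balance (pure solvent in): dm/dt = −Q_out · m/V(t).
Separate: dm/m = −Q_out dt/V(t) ⇒ ln(m/m₀) = −(Q_out/(Q_in−Q_out)) ln(V/V₀).
m = m₀ (V₀/V)^(Q_out/(Q_in−Q_out)) = 35.8 × (9.18/5.5422)^(-3.6047) = 5.8061 g.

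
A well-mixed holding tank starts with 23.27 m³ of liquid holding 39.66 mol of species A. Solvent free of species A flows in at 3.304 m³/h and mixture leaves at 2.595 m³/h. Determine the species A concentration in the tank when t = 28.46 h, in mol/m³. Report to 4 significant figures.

Let m(t) be the amount of species A. Volume: V(t) = V₀ + (Q_in − Q_out) t = 23.27 + 0.709000 t; V(28.46) = 43.4481 m³.
Solute balance: dm/dt = 0 − Q_out C = −Q_out m/V(t).
dm/m = −Q_out dt/(V₀ + 0.709000 t); integrating gives ln(m/m₀) = −(Q_out/(Q_in−Q_out)) ln(V/V₀).
m = m₀ (V₀/V)^(Q_out/(Q_in−Q_out)) = 39.66 × (23.27/43.4481)^(3.66008) = 4.03487 mol.
C = m/V = 4.03487/43.4481 = 0.0928664 mol/m³.

0.09287 mol/m³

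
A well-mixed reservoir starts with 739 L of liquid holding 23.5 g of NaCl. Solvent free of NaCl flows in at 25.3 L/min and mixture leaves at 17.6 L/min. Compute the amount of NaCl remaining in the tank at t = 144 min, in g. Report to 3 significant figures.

Let m(t) be the amount of NaCl. Volume: V(t) = V₀ + (Q_in − Q_out) t = 739 + 7.7000 t; V(144) = 1847.8 L.
Species balance (pure solvent in): dm/dt = −Q_out · m/V(t).
dm/m = −Q_out dt/(V₀ + 7.7000 t); integrating gives ln(m/m₀) = −(Q_out/(Q_in−Q_out)) ln(V/V₀).
m = m₀ (V₀/V)^(Q_out/(Q_in−Q_out)) = 23.5 × (739/1847.8)^(2.2857) = 2.8929 g.

2.89 g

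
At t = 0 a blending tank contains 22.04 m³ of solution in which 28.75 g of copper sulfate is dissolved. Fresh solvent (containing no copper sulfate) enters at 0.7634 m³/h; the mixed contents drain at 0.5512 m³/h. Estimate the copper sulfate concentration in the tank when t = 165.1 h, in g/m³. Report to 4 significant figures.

Let m(t) be the amount of copper sulfate. Volume: V(t) = V₀ + (Q_in − Q_out) t = 22.04 + 0.212200 t; V(165.1) = 57.0742 m³.
Species balance (pure solvent in): dm/dt = −Q_out · m/V(t).
Separate: dm/m = −Q_out dt/V(t) ⇒ ln(m/m₀) = −(Q_out/(Q_in−Q_out)) ln(V/V₀).
m = m₀ (V₀/V)^(Q_out/(Q_in−Q_out)) = 28.75 × (22.04/57.0742)^(2.59755) = 2.42804 g.
C = m/V = 2.42804/57.0742 = 0.0425419 g/m³.

0.04254 g/m³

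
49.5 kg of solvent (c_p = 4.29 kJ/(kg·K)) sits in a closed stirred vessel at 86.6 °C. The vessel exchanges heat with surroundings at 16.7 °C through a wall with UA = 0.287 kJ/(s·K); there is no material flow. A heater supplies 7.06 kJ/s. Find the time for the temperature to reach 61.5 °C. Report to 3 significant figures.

Lumped-capacitance energy balance: M c_p dT/dt = UA(T_amb − T) + Q̇.
τ = M c_p/UA = 739.91 s; T_ss = T_amb + Q̇/UA = 16.7 + 7.06/0.287 = 41.299 °C.
T(t) = T_ss + (T₀ − T_ss)e^(−t/τ); set T = 61.5:
t = −τ ln[(T − T_ss)/(T₀ − T_ss)] = −739.91 · ln(0.44592) = 597.56 s.

598 s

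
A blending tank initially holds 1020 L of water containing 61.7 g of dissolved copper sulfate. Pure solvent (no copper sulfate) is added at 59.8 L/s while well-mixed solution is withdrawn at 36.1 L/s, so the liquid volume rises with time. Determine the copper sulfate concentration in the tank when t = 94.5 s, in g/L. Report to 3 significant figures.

Let m(t) be the amount of copper sulfate. Volume: V(t) = V₀ + (Q_in − Q_out) t = 1020 + 23.700 t; V(94.5) = 3259.6 L.
Species balance (pure solvent in): dm/dt = −Q_out · m/V(t).
dm/m = −Q_out dt/(V₀ + 23.700 t); integrating gives ln(m/m₀) = −(Q_out/(Q_in−Q_out)) ln(V/V₀).
m = m₀ (V₀/V)^(Q_out/(Q_in−Q_out)) = 61.7 × (1020/3259.6)^(1.5232) = 10.513 g.
C = m/V = 10.513/3259.6 = 0.0032251 g/L.

0.00323 g/L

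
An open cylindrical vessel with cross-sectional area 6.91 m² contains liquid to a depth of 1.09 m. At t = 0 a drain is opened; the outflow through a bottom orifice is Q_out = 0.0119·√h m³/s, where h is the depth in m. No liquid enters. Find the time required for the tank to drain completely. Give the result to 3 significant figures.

Unsteady balance on liquid volume: A dh/dt = −0.0119 √h.
Separate and integrate: 2(√h − √h₀) = −(0.0119/A) t.
Tank is empty when √h = 0: t_empty = 2A√h₀/0.0119.
t_empty = 2·6.91·√1.09/0.0119 = 13.820·1.0440/0.0119 = 1212.5 s.

1210 s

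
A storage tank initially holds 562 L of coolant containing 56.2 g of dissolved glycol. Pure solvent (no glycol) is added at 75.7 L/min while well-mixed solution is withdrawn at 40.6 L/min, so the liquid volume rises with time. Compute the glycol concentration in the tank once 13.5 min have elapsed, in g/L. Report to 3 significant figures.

Let m(t) be the amount of glycol. Volume: V(t) = V₀ + (Q_in − Q_out) t = 562 + 35.100 t; V(13.5) = 1035.8 L.
Solute balance: dm/dt = 0 − Q_out C = −Q_out m/V(t).
Separate: dm/m = −Q_out dt/V(t) ⇒ ln(m/m₀) = −(Q_out/(Q_in−Q_out)) ln(V/V₀).
m = m₀ (V₀/V)^(Q_out/(Q_in−Q_out)) = 56.2 × (562/1035.8)^(1.1567) = 27.705 g.
C = m/V = 27.705/1035.8 = 0.026746 g/L.

0.0267 g/L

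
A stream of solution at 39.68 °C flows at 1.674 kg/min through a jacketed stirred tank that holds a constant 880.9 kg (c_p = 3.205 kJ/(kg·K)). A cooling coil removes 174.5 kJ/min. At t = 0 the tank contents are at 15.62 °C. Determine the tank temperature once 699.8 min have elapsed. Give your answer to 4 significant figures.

M c_p dT/dt = ṁ c_p (T_in − T) − Q̇.
τ = M/ṁ = 526.225 min; T_ss = T_in − Q̇/(ṁ c_p) = 39.68 − 174.5/(1.674·3.205) = 7.15540 °C.
Solution: T(t) = T_ss + (T₀ − T_ss) e^(−t/τ).
T(699.8) = 7.15540 + (8.46460)·e^(−699.8/526.225) = 7.15540 + (8.46460)·0.264517 = 9.39443 °C.

9.394 °C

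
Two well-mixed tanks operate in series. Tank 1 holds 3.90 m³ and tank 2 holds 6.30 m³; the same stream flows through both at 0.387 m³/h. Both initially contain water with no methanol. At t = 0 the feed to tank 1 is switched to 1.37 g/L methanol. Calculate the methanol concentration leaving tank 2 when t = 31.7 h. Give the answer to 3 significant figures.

0.953 g/L

Species balance on tank i: dCᵢ/dt = (Cᵢ₋₁ − Cᵢ)/τᵢ with τᵢ = Vᵢ/Q.
τ₁ = 3.90/0.387 = 10.078 h; τ₂ = 6.30/0.387 = 16.279 h.
Solving the cascade with C₁(0)=C₂(0)=0 gives C₂(t) = C_in[1 − (τ₁ e^(−t/τ₁) − τ₂ e^(−t/τ₂))/(τ₁ − τ₂)].
At t = 31.7: e^(−t/τ₁) = 0.043040, e^(−t/τ₂) = 0.14266.
C₂ = 1.37·[1 − (10.078·0.043040 − 16.279·0.14266)/(-6.2016)] = 1.37·0.69546 = 0.95277 g/L.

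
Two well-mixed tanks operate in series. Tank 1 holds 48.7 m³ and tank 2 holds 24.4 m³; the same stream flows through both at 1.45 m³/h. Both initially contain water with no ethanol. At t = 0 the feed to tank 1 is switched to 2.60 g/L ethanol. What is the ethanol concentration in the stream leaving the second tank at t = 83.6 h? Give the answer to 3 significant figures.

2.19 g/L

Time constants: τᵢ = Vᵢ/Q for each well-mixed tank.
τ₁ = 48.7/1.45 = 33.586 h; τ₂ = 24.4/1.45 = 16.828 h.
Solving the cascade with C₁(0)=C₂(0)=0 gives C₂(t) = C_in[1 − (τ₁ e^(−t/τ₁) − τ₂ e^(−t/τ₂))/(τ₁ − τ₂)].
At t = 83.6: e^(−t/τ₁) = 0.082983, e^(−t/τ₂) = 0.0069568.
C₂ = 2.60·[1 − (33.586·0.082983 − 16.828·0.0069568)/(16.759)] = 2.60·0.84068 = 2.1858 g/L.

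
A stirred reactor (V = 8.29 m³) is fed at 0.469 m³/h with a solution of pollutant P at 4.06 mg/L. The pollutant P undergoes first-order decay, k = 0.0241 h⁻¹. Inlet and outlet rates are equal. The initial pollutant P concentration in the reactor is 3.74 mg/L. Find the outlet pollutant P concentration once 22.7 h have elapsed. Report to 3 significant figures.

V dC/dt = Q(C_in − C) − k V C.
This is linear with rate a = Q/V + k = 0.080674 h⁻¹.
C_ss = Q C_in/(Q + kV) = 2.8471 mg/L; C(t) = C_ss + (C₀ − C_ss) e^(−a t).
C(22.7) = 2.8471 + (0.89285)·e^(−0.080674·22.7) = 2.8471 + (0.89285)·0.16020 = 2.9902 mg/L.

2.99 mg/L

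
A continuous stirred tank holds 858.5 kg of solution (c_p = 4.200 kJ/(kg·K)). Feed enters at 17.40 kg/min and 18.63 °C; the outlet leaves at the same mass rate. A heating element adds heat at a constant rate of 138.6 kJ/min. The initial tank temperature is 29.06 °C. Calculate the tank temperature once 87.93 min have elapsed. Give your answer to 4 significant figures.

21.96 °C

M c_p dT/dt = ṁ c_p (T_in − T) + Q̇.
Rearrange: dT/dt = (T_ss − T)/τ with τ = M/ṁ = 49.3391 min and T_ss = T_in + Q̇/(ṁ c_p) = 20.5266 °C.
Solution: T(t) = T_ss + (T₀ − T_ss) e^(−t/τ).
T(87.93) = 20.5266 + (8.53345)·e^(−87.93/49.3391) = 20.5266 + (8.53345)·0.168275 = 21.9625 °C.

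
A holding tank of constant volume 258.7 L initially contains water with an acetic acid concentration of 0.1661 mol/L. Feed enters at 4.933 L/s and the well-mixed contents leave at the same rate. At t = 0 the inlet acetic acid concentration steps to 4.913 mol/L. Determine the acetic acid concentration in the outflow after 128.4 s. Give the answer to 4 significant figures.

4.503 mol/L

Species balance on the tank: V dC/dt = Q(C_in − C).
So dC/dt = (C_in − C)/τ with τ = V/Q = 258.7/4.933 = 52.4427 s.
C approaches C_in exponentially: C(t) = C_in + (C₀ − C_in) e^(−t/τ).
C(128.4) = 4.913 + (0.1661 − 4.913)·e^(−128.4/52.4427) = 4.913 + (-4.74690)·0.0864331 = 4.50271 mol/L.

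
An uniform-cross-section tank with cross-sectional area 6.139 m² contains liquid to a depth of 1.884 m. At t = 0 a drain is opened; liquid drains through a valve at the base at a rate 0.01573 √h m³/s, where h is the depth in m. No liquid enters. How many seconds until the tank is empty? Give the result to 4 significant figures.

1071 s

Unsteady balance on liquid volume: A dh/dt = −0.01573 √h.
∫ h^(−1/2) dh = −(0.01573/A) ∫ dt, giving 2√h = 2√h₀ − (0.01573/A) t.
Set h = 0: 2√h₀ = (0.01573/A) t_empty ⇒ t_empty = 2A√h₀/0.01573.
t_empty = 2·6.139·√1.884/0.01573 = 12.2780·1.37259/0.01573 = 1071.37 s.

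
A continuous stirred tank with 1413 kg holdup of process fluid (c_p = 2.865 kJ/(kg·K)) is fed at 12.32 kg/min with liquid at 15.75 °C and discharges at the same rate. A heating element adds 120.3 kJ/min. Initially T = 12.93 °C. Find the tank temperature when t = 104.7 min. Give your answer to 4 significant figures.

M c_p dT/dt = ṁ c_p (T_in − T) + Q̇.
τ = M/ṁ = 114.692 min; T_ss = T_in + Q̇/(ṁ c_p) = 15.75 + 120.3/(12.32·2.865) = 19.1582 °C.
T approaches T_ss exponentially: T(t) = T_ss + (T₀ − T_ss) e^(−t/τ).
T(104.7) = 19.1582 + (-6.22824)·e^(−104.7/114.692) = 19.1582 + (-6.22824)·0.401365 = 16.6584 °C.

16.66 °C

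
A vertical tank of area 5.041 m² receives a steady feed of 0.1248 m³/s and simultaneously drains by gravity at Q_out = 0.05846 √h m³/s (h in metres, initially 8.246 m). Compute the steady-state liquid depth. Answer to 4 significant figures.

4.557 m

Mass balance (ρ constant): A dh/dt = Q_in − 0.05846 √h. At steady state dh/dt = 0:
Q_in = 0.05846 √h_ss ⇒ √h_ss = 0.1248/0.05846 = 2.13479.
h_ss = 2.13479² = 4.55734 m. (Since h₀ = 8.246 m > h_ss, the level will fall toward this value.)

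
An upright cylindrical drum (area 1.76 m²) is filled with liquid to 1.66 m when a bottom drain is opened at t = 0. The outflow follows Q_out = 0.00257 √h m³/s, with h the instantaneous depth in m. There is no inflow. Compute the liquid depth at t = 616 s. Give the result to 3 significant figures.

0.703 m

Volume balance on the tank: A dh/dt = −0.00257 √h.
This is separable: 2 d(√h)/dt = −0.00257/A, so √h = √h₀ − (0.00257/(2A)) t.
√h = √1.66 − 0.00257·616/(2·1.76) = 1.2884 − 0.44975 = 0.83866.
h = 0.83866² = 0.70335 m.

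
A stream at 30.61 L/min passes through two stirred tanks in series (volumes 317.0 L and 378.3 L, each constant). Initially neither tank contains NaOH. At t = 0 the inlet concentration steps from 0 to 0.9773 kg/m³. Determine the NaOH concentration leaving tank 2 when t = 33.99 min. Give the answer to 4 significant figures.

0.7816 kg/m³

Each tank obeys Vᵢ dCᵢ/dt = Q(Cᵢ₋₁ − Cᵢ), so τᵢ = Vᵢ/Q.
τ₁ = 317.0/30.61 = 10.3561 min; τ₂ = 378.3/30.61 = 12.3587 min.
Tank 1: C₁ = C_in(1 − e^(−t/τ₁)). Tank 2 (τ₁ ≠ τ₂): C₂ = C_in[1 − (τ₁ e^(−t/τ₁) − τ₂ e^(−t/τ₂))/(τ₁ − τ₂)].
At t = 33.99: e^(−t/τ₁) = 0.0375483, e^(−t/τ₂) = 0.0639095.
C₂ = 0.9773·[1 − (10.3561·0.0375483 − 12.3587·0.0639095)/(-2.00261)] = 0.9773·0.799770 = 0.781615 kg/m³.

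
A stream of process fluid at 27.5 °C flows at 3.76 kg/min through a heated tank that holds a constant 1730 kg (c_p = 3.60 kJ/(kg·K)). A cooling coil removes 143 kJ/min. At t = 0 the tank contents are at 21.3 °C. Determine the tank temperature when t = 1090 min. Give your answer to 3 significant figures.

17.3 °C

Energy balance: M c_p dT/dt = ṁ c_p (T_in − T) − 143.
Rearrange: dT/dt = (T_ss − T)/τ with τ = M/ṁ = 460.11 min and T_ss = T_in − Q̇/(ṁ c_p) = 16.936 °C.
T approaches T_ss exponentially: T(t) = T_ss + (T₀ − T_ss) e^(−t/τ).
T(1090) = 16.936 + (4.3644)·e^(−1090/460.11) = 16.936 + (4.3644)·0.093573 = 17.344 °C.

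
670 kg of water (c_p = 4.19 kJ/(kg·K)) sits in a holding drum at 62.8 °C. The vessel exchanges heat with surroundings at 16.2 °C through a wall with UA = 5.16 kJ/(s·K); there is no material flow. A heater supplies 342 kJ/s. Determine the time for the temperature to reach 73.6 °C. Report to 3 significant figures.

433 s

Lumped-capacitance energy balance: M c_p dT/dt = UA(T_amb − T) + Q̇.
τ = M c_p/UA = 544.05 s; T_ss = T_amb + Q̇/UA = 16.2 + 342/5.16 = 82.479 °C.
T(t) = T_ss + (T₀ − T_ss)e^(−t/τ); set T = 73.6:
t = −τ ln[(T − T_ss)/(T₀ − T_ss)] = −544.05 · ln(0.45119) = 432.99 s.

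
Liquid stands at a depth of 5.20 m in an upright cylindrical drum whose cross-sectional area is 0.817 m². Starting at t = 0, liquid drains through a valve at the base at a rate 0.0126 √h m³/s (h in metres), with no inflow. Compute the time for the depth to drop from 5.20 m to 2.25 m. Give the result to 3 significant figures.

A dh/dt = −Q_out = −0.0126 √h.
Separate and integrate: 2(√h − √h₀) = −(0.0126/A) t.
t = 2A(√h₀ − √h)/0.0126 = 2·0.817·(√5.20 − √2.25)/0.0126
  = 1.6340 × (2.2804 − 1.5000) / 0.0126 = 101.20 s.

101 s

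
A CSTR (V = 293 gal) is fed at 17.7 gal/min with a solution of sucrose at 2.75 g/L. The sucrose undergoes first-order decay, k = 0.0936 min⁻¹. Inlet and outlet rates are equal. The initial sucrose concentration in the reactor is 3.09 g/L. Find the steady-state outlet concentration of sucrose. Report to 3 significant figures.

1.08 g/L

Accumulation = in − out − consumed: V dC/dt = Q C_in − Q C − k V C.
At steady state: 0 = Q C_in − (Q + kV) C_ss, so C_ss = Q C_in/(Q + kV).
C_ss = 17.7·2.75/(17.7 + 0.0936·293) = 48.675/45.125 = 1.0787 g/L.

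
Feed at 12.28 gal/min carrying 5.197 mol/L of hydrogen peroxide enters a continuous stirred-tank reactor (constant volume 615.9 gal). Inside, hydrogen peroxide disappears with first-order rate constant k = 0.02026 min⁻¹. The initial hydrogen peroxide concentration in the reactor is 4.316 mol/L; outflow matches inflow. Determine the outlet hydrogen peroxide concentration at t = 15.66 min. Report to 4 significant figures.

V dC/dt = Q(C_in − C) − k V C.
dC/dt = (Q/V) C_in − (Q/V + k) C; effective rate a = Q/V + k = 0.0199383 + 0.02026 = 0.0401983 min⁻¹.
C_ss = Q C_in/(Q + kV) = 2.57770 mol/L; C(t) = C_ss + (C₀ − C_ss) e^(−a t).
C(15.66) = 2.57770 + (1.73830)·e^(−0.0401983·15.66) = 2.57770 + (1.73830)·0.532855 = 3.50396 mol/L.

3.504 mol/L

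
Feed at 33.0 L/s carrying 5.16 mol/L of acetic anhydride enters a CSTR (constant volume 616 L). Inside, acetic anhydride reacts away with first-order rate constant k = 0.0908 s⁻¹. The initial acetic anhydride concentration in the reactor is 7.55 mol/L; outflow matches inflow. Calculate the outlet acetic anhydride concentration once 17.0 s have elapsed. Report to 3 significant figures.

Accumulation = in − out − consumed: V dC/dt = Q C_in − Q C − k V C.
This is linear with rate a = Q/V + k = 0.14437 s⁻¹.
C_ss = Q C_in/(Q + kV) = 1.9147 mol/L; C(t) = C_ss + (C₀ − C_ss) e^(−a t).
C(17.0) = 1.9147 + (5.6353)·e^(−0.14437·17.0) = 1.9147 + (5.6353)·0.085922 = 2.3989 mol/L.

2.40 mol/L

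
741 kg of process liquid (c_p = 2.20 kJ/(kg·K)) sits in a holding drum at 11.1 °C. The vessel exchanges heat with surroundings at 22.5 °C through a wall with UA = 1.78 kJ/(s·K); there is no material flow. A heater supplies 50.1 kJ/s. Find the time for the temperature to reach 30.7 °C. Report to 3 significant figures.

627 s

Heat balance on the well-mixed liquid: M c_p dT/dt = −UA(T − T_amb) + Q̇.
τ = M c_p/UA = 915.84 s; T_ss = T_amb + Q̇/UA = 22.5 + 50.1/1.78 = 50.646 °C.
T(t) = T_ss + (T₀ − T_ss)e^(−t/τ); set T = 30.7:
t = −τ ln[(T − T_ss)/(T₀ − T_ss)] = −915.84 · ln(0.50438) = 626.83 s.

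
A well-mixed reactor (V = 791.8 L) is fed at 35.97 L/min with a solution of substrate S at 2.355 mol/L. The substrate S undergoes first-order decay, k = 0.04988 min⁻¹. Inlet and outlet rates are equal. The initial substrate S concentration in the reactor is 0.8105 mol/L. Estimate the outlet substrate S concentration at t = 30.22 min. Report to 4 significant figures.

Species balance: V dC/dt = Q C_in − Q C − k V C.
This is linear with rate a = Q/V + k = 0.0953081 min⁻¹.
C_ss = Q C_in/(Q + kV) = 1.12250 mol/L; C(t) = C_ss + (C₀ − C_ss) e^(−a t).
C(30.22) = 1.12250 + (-0.311999)·e^(−0.0953081·30.22) = 1.12250 + (-0.311999)·0.0561229 = 1.10499 mol/L.

1.105 mol/L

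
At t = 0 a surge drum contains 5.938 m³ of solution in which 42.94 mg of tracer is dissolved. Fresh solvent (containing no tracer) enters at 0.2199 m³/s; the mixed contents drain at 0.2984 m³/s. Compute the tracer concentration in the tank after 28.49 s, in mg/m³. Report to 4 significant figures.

1.924 mg/m³

Total volume: dV/dt = Q_in − Q_out = -0.0785000 m³/s, so V(t) = 5.938 − 0.0785000 t and V(28.49) = 3.70154 m³.
No tracer enters, so dm/dt = −Q_out · (m/V).
dm/m = −Q_out dt/(V₀ − 0.0785000 t); integrating gives ln(m/m₀) = −(Q_out/(Q_in−Q_out)) ln(V/V₀).
m = m₀ (V₀/V)^(Q_out/(Q_in−Q_out)) = 42.94 × (5.938/3.70154)^(-3.80127) = 7.12228 mg.
C = m/V = 7.12228/3.70154 = 1.92414 mg/m³.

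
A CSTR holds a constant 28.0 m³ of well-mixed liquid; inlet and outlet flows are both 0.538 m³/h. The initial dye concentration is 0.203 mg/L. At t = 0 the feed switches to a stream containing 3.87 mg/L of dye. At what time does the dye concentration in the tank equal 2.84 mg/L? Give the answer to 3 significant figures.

Species balance: V dC/dt = Q(C_in − C) ⇒ τ = V/Q = 52.045 h.
C(t) = C_in + (C₀ − C_in) e^(−t/τ). Set C = 2.84 and solve for t:
e^(−t/τ) = (C − C_in)/(C₀ − C_in) = (2.84 − 3.87)/(0.203 − 3.87) = 0.28088
t = −τ ln(…) = 52.045 × 1.2698 = 66.087 h.

66.1 h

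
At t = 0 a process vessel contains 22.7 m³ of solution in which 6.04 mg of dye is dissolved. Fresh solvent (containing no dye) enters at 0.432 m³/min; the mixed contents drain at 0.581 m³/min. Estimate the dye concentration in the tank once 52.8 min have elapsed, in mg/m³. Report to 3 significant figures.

0.0775 mg/m³

Total volume: dV/dt = Q_in − Q_out = -0.14900 m³/min, so V(t) = 22.7 − 0.14900 t and V(52.8) = 14.833 m³.
Species balance (pure solvent in): dm/dt = −Q_out · m/V(t).
dm/m = −Q_out dt/(V₀ − 0.14900 t); integrating gives ln(m/m₀) = −(Q_out/(Q_in−Q_out)) ln(V/V₀).
m = m₀ (V₀/V)^(Q_out/(Q_in−Q_out)) = 6.04 × (22.7/14.833)^(-3.8993) = 1.1493 mg.
C = m/V = 1.1493/14.833 = 0.077483 mg/m³.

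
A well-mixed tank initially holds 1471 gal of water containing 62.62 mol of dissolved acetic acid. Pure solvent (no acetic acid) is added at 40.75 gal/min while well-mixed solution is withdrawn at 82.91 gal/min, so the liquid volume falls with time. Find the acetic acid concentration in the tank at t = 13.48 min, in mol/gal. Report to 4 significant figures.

Let m(t) be the amount of acetic acid. Volume: V(t) = V₀ + (Q_in − Q_out) t = 1471 − 42.1600 t; V(13.48) = 902.683 gal.
No acetic acid enters, so dm/dt = −Q_out · (m/V).
dm/m = −Q_out dt/(V₀ − 42.1600 t); integrating gives ln(m/m₀) = −(Q_out/(Q_in−Q_out)) ln(V/V₀).
m = m₀ (V₀/V)^(Q_out/(Q_in−Q_out)) = 62.62 × (1471/902.683)^(-1.96656) = 23.9691 mol.
C = m/V = 23.9691/902.683 = 0.0265531 mol/gal.

0.02655 mol/gal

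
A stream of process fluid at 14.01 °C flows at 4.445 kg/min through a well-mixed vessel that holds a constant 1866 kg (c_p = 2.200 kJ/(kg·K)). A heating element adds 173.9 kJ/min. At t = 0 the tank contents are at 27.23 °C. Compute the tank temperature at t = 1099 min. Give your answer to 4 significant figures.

First-law balance (no shaft work): M c_p dT/dt = ṁ c_p (T_in − T) + 173.9.
τ = M/ṁ = 419.798 min; T_ss = T_in + Q̇/(ṁ c_p) = 14.01 + 173.9/(4.445·2.200) = 31.7930 °C.
This is linear first-order; T(t) = T_ss + (T₀ − T_ss) e^(−t/τ).
T(1099) = 31.7930 + (-4.56300)·e^(−1099/419.798) = 31.7930 + (-4.56300)·0.0729538 = 31.4601 °C.

31.46 °C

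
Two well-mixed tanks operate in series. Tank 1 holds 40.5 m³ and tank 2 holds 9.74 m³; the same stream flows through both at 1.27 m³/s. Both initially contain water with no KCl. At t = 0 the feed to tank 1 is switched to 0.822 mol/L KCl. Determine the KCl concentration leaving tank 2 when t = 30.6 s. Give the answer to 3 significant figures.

0.412 mol/L

Time constants: τᵢ = Vᵢ/Q for each well-mixed tank.
τ₁ = 40.5/1.27 = 31.890 s; τ₂ = 9.74/1.27 = 7.6693 s.
Tank 1: C₁ = C_in(1 − e^(−t/τ₁)). Tank 2 (τ₁ ≠ τ₂): C₂ = C_in[1 − (τ₁ e^(−t/τ₁) − τ₂ e^(−t/τ₂))/(τ₁ − τ₂)].
At t = 30.6: e^(−t/τ₁) = 0.38306, e^(−t/τ₂) = 0.018501.
C₂ = 0.822·[1 − (31.890·0.38306 − 7.6693·0.018501)/(24.220)] = 0.822·0.50150 = 0.41223 mol/L.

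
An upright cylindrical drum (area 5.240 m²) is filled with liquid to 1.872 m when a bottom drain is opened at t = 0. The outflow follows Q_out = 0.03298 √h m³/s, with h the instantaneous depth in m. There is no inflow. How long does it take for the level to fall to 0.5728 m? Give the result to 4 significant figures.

194.3 s

A dh/dt = −Q_out = −0.03298 √h.
Separate and integrate: 2(√h − √h₀) = −(0.03298/A) t.
t = 2A(√h₀ − √h)/0.03298 = 2·5.240·(√1.872 − √0.5728)/0.03298
  = 10.4800 × (1.36821 − 0.756836) / 0.03298 = 194.276 s.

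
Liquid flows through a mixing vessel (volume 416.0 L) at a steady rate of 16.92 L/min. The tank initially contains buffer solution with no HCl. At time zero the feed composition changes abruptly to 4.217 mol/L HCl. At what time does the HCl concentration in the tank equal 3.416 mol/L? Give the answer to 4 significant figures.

Species balance: V dC/dt = Q(C_in − C) ⇒ τ = V/Q = 24.5863 min.
C(t) = C_in + (C₀ − C_in) e^(−t/τ). Set C = 3.416 and solve for t:
e^(−t/τ) = (C − C_in)/(C₀ − C_in) = (3.416 − 4.217)/(0 − 4.217) = 0.189945
t = −τ ln(…) = 24.5863 × 1.66102 = 40.8383 min.

40.84 min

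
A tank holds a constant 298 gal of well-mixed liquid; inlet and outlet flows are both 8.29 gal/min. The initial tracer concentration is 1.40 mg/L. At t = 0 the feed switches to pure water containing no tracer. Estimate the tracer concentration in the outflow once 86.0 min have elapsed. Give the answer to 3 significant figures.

0.128 mg/L

Mass balance on the solute (V constant): V dC/dt = Q(C_in − C).
Time constant τ = V/Q = 298/8.29 = 35.947 min.
This is linear first-order; C(t) = C_in + (C₀ − C_in) e^(−t/τ).
C(86.0) = 0 + (1.40 − 0)·e^(−86.0/35.947) = 0 + (1.4000)·0.091409 = 0.12797 mg/L.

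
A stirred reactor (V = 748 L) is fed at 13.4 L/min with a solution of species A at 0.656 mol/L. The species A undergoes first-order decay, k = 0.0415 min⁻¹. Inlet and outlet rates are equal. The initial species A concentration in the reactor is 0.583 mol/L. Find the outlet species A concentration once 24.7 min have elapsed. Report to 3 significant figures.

0.287 mol/L

Species balance: V dC/dt = Q C_in − Q C − k V C.
This is linear with rate a = Q/V + k = 0.059414 min⁻¹.
C_ss = Q C_in/(Q + kV) = 0.19779 mol/L; C(t) = C_ss + (C₀ − C_ss) e^(−a t).
C(24.7) = 0.19779 + (0.38521)·e^(−0.059414·24.7) = 0.19779 + (0.38521)·0.23049 = 0.28658 mol/L.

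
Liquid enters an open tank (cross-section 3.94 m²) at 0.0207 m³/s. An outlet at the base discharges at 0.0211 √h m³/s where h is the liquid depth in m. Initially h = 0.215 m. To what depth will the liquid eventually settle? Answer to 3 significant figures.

0.962 m

Volume balance on the tank: A dh/dt = Q_in − 0.0211 √h. At steady state dh/dt = 0:
Q_in = 0.0211 √h_ss ⇒ √h_ss = 0.0207/0.0211 = 0.98104.
h_ss = 0.98104² = 0.96244 m. (Since h₀ = 0.215 m < h_ss, the level will rise toward this value.)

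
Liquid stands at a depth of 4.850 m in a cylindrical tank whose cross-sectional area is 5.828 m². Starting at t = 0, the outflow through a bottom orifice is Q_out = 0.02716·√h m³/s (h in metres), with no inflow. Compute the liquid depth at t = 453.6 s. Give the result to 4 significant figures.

1.312 m

A dh/dt = −Q_out = −0.02716 √h.
Separate and integrate: 2(√h − √h₀) = −(0.02716/A) t.
√h = √4.850 − 0.02716·453.6/(2·5.828) = 2.20227 − 1.05695 = 1.14532.
h = 1.14532² = 1.31177 m.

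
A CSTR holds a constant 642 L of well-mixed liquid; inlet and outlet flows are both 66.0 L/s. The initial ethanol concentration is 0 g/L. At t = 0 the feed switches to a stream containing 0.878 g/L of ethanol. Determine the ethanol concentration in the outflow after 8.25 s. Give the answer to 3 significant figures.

0.502 g/L

Species balance on the tank: V dC/dt = Q(C_in − C).
So dC/dt = (C_in − C)/τ with τ = V/Q = 642/66.0 = 9.7273 s.
Solution: C(t) = C_in + (C₀ − C_in) e^(−t/τ).
C(8.25) = 0.878 + (0 − 0.878)·e^(−8.25/9.7273) = 0.878 + (-0.87800)·0.42821 = 0.50203 g/L.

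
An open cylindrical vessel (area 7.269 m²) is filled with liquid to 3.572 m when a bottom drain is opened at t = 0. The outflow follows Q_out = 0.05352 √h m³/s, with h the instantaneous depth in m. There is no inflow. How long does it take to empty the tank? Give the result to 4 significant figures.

With no inflow, A dh/dt = −0.05352 √h.
This is separable: 2 d(√h)/dt = −0.05352/A, so √h = √h₀ − (0.05352/(2A)) t.
Set h = 0: 2√h₀ = (0.05352/A) t_empty ⇒ t_empty = 2A√h₀/0.05352.
t_empty = 2·7.269·√3.572/0.05352 = 14.5380·1.88997/0.05352 = 513.386 s.

513.4 s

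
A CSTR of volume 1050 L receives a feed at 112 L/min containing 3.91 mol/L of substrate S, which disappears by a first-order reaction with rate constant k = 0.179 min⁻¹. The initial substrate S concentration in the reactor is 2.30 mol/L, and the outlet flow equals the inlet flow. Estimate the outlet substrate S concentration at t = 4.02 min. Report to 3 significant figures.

Accumulation = in − out − consumed: V dC/dt = Q C_in − Q C − k V C.
This is linear with rate a = Q/V + k = 0.28567 min⁻¹.
C_ss = Q C_in/(Q + kV) = 1.4600 mol/L; C(t) = C_ss + (C₀ − C_ss) e^(−a t).
C(4.02) = 1.4600 + (0.84002)·e^(−0.28567·4.02) = 1.4600 + (0.84002)·0.31715 = 1.7264 mol/L.

1.73 mol/L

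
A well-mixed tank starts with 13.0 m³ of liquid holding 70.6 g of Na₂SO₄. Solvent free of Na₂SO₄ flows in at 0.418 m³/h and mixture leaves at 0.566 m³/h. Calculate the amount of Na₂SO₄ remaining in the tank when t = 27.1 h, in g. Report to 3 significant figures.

Let m(t) be the amount of Na₂SO₄. Volume: V(t) = V₀ + (Q_in − Q_out) t = 13.0 − 0.14800 t; V(27.1) = 8.9892 m³.
Solute balance: dm/dt = 0 − Q_out C = −Q_out m/V(t).
Separate: dm/m = −Q_out dt/V(t) ⇒ ln(m/m₀) = −(Q_out/(Q_in−Q_out)) ln(V/V₀).
m = m₀ (V₀/V)^(Q_out/(Q_in−Q_out)) = 70.6 × (13.0/8.9892)^(-3.8243) = 17.221 g.

17.2 g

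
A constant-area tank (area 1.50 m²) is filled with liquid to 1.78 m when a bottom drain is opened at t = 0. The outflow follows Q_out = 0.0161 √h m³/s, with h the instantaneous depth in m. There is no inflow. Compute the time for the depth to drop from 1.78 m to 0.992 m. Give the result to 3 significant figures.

63.0 s

A dh/dt = −Q_out = −0.0161 √h.
∫ h^(−1/2) dh = −(0.0161/A) ∫ dt, giving 2√h = 2√h₀ − (0.0161/A) t.
t = 2A(√h₀ − √h)/0.0161 = 2·1.50·(√1.78 − √0.992)/0.0161
  = 3.0000 × (1.3342 − 0.99599) / 0.0161 = 63.014 s.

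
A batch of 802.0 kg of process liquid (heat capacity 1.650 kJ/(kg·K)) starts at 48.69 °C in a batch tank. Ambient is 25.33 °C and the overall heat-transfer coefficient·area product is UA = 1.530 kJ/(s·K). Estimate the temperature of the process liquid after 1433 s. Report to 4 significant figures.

29.79 °C

Lumped-capacitance energy balance: M c_p dT/dt = UA(T_amb − T).
dT/dt = (T_ss − T)/τ with T_ss = T_amb = 25.3300 °C, τ = M c_p/UA = 802.0·1.650/1.530 = 864.902 s.
Solution: T(t) = T_ss + (T₀ − T_ss) e^(−t/τ).
T(1433) = 25.3300 + (23.3600)·0.190742 = 29.7857 °C.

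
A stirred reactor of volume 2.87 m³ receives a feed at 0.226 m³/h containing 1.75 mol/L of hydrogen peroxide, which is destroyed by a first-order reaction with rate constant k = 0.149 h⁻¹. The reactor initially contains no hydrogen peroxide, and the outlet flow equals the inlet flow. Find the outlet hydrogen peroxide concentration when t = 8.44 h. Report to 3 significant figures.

V dC/dt = Q(C_in − C) − k V C.
dC/dt = (Q/V) C_in − (Q/V + k) C; effective rate a = Q/V + k = 0.078746 + 0.149 = 0.22775 h⁻¹.
C_ss = Q C_in/(Q + kV) = 0.60508 mol/L; C(t) = C_ss + (C₀ − C_ss) e^(−a t).
C(8.44) = 0.60508 + (-0.60508)·e^(−0.22775·8.44) = 0.60508 + (-0.60508)·0.14629 = 0.51657 mol/L.

0.517 mol/L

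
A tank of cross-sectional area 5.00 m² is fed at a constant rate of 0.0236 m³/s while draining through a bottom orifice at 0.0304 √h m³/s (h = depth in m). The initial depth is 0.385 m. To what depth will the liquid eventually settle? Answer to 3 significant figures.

Mass balance (ρ constant): A dh/dt = Q_in − 0.0304 √h. At steady state dh/dt = 0:
Q_in = 0.0304 √h_ss ⇒ √h_ss = 0.0236/0.0304 = 0.77632.
h_ss = 0.77632² = 0.60267 m. (Since h₀ = 0.385 m < h_ss, the level will rise toward this value.)

0.603 m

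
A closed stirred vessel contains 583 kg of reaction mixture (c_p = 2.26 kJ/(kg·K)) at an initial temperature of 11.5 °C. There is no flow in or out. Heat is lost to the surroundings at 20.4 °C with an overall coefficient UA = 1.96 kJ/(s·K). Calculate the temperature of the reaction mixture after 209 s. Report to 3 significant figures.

Unsteady energy balance on the tank contents: M c_p dT/dt = −UA(T − T_amb).
dT/dt = (T_ss − T)/τ with T_ss = T_amb = 20.400 °C, τ = M c_p/UA = 583·2.26/1.96 = 672.23 s.
Solution: T(t) = T_ss + (T₀ − T_ss) e^(−t/τ).
T(209) = 20.400 + (-8.9000)·0.73278 = 13.878 °C.

13.9 °C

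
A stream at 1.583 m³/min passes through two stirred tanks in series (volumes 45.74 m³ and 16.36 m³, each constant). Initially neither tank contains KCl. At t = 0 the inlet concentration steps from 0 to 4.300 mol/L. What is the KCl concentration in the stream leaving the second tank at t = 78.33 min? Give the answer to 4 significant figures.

Time constants: τᵢ = Vᵢ/Q for each well-mixed tank.
τ₁ = 45.74/1.583 = 28.8945 min; τ₂ = 16.36/1.583 = 10.3348 min.
Solving the cascade with C₁(0)=C₂(0)=0 gives C₂(t) = C_in[1 − (τ₁ e^(−t/τ₁) − τ₂ e^(−t/τ₂))/(τ₁ − τ₂)].
At t = 78.33: e^(−t/τ₁) = 0.0664772, e^(−t/τ₂) = 0.000510949.
C₂ = 4.300·[1 − (28.8945·0.0664772 − 10.3348·0.000510949)/(18.5597)] = 4.300·0.896790 = 3.85620 mol/L.

3.856 mol/L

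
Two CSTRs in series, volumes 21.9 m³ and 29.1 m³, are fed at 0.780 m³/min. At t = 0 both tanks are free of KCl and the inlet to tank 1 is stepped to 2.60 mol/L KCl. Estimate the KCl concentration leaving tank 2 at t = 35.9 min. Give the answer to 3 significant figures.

0.787 mol/L

Each tank obeys Vᵢ dCᵢ/dt = Q(Cᵢ₋₁ − Cᵢ), so τᵢ = Vᵢ/Q.
τ₁ = 21.9/0.780 = 28.077 min; τ₂ = 29.1/0.780 = 37.308 min.
Tank 1: C₁ = C_in(1 − e^(−t/τ₁)). Tank 2 (τ₁ ≠ τ₂): C₂ = C_in[1 − (τ₁ e^(−t/τ₁) − τ₂ e^(−t/τ₂))/(τ₁ − τ₂)].
At t = 35.9: e^(−t/τ₁) = 0.27842, e^(−t/τ₂) = 0.38203.
C₂ = 2.60·[1 − (28.077·0.27842 − 37.308·0.38203)/(-9.2308)] = 2.60·0.30284 = 0.78737 mol/L.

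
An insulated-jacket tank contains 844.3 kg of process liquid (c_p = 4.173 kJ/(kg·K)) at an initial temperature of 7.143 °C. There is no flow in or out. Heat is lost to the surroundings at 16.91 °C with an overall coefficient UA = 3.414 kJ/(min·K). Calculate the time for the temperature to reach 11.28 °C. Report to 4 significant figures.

Lumped-capacitance energy balance: M c_p dT/dt = UA(T_amb − T).
τ = M c_p/UA = 1032.00 min; T_ss = T_amb = 16.9100 °C.
T(t) = T_ss + (T₀ − T_ss)e^(−t/τ); set T = 11.28:
t = −τ ln[(T − T_ss)/(T₀ − T_ss)] = −1032.00 · ln(0.576431) = 568.531 min.

568.5 min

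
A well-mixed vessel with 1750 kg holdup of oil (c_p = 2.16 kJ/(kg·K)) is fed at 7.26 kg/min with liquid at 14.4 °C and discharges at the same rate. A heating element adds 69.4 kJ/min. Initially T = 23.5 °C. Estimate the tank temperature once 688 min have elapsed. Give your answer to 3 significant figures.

19.1 °C

M c_p dT/dt = ṁ c_p (T_in − T) + Q̇.
τ = M/ṁ = 241.05 min; T_ss = T_in + Q̇/(ṁ c_p) = 14.4 + 69.4/(7.26·2.16) = 18.826 °C.
Integrating: T(t) = T_ss + (T₀ − T_ss) e^(−t/τ).
T(688) = 18.826 + (4.6744)·e^(−688/241.05) = 18.826 + (4.6744)·0.057601 = 19.095 °C.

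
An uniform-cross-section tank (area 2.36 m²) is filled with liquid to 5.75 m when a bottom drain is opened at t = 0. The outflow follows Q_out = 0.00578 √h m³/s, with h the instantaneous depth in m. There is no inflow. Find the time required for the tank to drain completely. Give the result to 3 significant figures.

1960 s

Accumulation of liquid (constant cross-section A): A dh/dt = −0.00578 √h.
This is separable: 2 d(√h)/dt = −0.00578/A, so √h = √h₀ − (0.00578/(2A)) t.
Set h = 0: 2√h₀ = (0.00578/A) t_empty ⇒ t_empty = 2A√h₀/0.00578.
t_empty = 2·2.36·√5.75/0.00578 = 4.7200·2.3979/0.00578 = 1958.2 s.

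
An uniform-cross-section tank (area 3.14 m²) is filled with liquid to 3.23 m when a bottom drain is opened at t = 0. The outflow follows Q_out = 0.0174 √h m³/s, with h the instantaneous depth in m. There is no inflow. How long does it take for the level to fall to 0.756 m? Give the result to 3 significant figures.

335 s

With no inflow, A dh/dt = −0.0174 √h.
∫ h^(−1/2) dh = −(0.0174/A) ∫ dt, giving 2√h = 2√h₀ − (0.0174/A) t.
t = 2A(√h₀ − √h)/0.0174 = 2·3.14·(√3.23 − √0.756)/0.0174
  = 6.2800 × (1.7972 − 0.86948) / 0.0174 = 334.84 s.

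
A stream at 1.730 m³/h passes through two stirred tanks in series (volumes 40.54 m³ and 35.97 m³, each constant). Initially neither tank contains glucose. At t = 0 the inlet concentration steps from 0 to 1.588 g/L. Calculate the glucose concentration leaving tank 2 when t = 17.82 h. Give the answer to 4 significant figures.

0.3076 g/L

Time constants: τᵢ = Vᵢ/Q for each well-mixed tank.
τ₁ = 40.54/1.730 = 23.4335 h; τ₂ = 35.97/1.730 = 20.7919 h.
Tank 1: C₁ = C_in(1 − e^(−t/τ₁)). Tank 2 (τ₁ ≠ τ₂): C₂ = C_in[1 − (τ₁ e^(−t/τ₁) − τ₂ e^(−t/τ₂))/(τ₁ − τ₂)].
At t = 17.82: e^(−t/τ₁) = 0.467457, e^(−t/τ₂) = 0.424406.
C₂ = 1.588·[1 − (23.4335·0.467457 − 20.7919·0.424406)/(2.64162)] = 1.588·0.193699 = 0.307594 g/L.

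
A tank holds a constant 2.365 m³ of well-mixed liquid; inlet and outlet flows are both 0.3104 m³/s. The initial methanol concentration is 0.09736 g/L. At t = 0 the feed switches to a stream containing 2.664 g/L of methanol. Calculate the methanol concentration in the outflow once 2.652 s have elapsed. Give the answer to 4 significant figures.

Species balance on the tank: V dC/dt = Q(C_in − C).
Time constant τ = V/Q = 2.365/0.3104 = 7.61920 s.
Integrating: C(t) = C_in + (C₀ − C_in) e^(−t/τ).
C(2.652) = 2.664 + (0.09736 − 2.664)·e^(−2.652/7.61920) = 2.664 + (-2.56664)·0.706051 = 0.851822 g/L.

0.8518 g/L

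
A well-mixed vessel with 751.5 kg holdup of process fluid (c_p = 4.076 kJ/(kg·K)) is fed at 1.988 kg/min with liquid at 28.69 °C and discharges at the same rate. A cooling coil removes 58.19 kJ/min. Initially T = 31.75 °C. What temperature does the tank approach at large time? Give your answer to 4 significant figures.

M c_p dT/dt = ṁ c_p (T_in − T) − Q̇.
At steady state dT/dt = 0 ⇒ T_ss = T_in − Q̇/(ṁ c_p) = 28.69 − 58.19/(1.988·4.076) = 21.5088 °C.

21.51 °C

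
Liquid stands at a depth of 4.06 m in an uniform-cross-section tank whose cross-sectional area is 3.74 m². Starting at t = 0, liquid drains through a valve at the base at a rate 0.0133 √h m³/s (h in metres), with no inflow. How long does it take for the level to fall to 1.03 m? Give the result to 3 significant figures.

562 s

Unsteady balance on liquid volume: A dh/dt = −0.0133 √h.
This is separable: 2 d(√h)/dt = −0.0133/A, so √h = √h₀ − (0.0133/(2A)) t.
t = 2A(√h₀ − √h)/0.0133 = 2·3.74·(√4.06 − √1.03)/0.0133
  = 7.4800 × (2.0149 − 1.0149) / 0.0133 = 562.44 s.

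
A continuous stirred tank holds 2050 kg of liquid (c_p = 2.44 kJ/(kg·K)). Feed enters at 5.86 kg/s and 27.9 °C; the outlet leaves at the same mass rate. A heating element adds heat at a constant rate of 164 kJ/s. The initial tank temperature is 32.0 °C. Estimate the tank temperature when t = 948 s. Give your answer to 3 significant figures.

Energy balance: M c_p dT/dt = ṁ c_p (T_in − T) + 164.
τ = M/ṁ = 349.83 s; T_ss = T_in + Q̇/(ṁ c_p) = 27.9 + 164/(5.86·2.44) = 39.370 °C.
Integrating: T(t) = T_ss + (T₀ − T_ss) e^(−t/τ).
T(948) = 39.370 + (-7.3698)·e^(−948/349.83) = 39.370 + (-7.3698)·0.066544 = 38.879 °C.

38.9 °C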